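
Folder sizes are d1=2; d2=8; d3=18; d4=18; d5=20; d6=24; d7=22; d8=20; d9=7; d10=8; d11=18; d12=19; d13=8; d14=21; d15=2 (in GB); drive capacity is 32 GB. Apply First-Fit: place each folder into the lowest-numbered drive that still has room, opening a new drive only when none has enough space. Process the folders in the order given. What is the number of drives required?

9 drives

drive 1: place d1 (2 GB), 30 GB left
drive 1: place d2 (8 GB), 22 GB left
drive 1: place d3 (18 GB), 4 GB left
drive 2: place d4 (18 GB), 14 GB left
drive 3: place d5 (20 GB), 12 GB left
drive 4: place d6 (24 GB), 8 GB left
drive 5: place d7 (22 GB), 10 GB left
drive 6: place d8 (20 GB), 12 GB left
drive 2: place d9 (7 GB), 7 GB left
drive 3: place d10 (8 GB), 4 GB left
drive 7: place d11 (18 GB), 14 GB left
drive 8: place d12 (19 GB), 13 GB left
drive 4: place d13 (8 GB), 0 GB left
drive 9: place d14 (21 GB), 11 GB left
drive 1: place d15 (2 GB), 2 GB left
Final drives: [2,8,18,2] [18,7] [20,8] [24,8] [22] [20] [18] [19] [21].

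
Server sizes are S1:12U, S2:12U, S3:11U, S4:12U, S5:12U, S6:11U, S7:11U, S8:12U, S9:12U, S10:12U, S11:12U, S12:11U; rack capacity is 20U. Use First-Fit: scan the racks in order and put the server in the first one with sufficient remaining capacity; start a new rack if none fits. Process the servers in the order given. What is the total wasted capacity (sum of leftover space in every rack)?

S1 (12U) → rack 1 (remaining 8U)
S2 (12U) → rack 2 (remaining 8U)
S3 (11U) → rack 3 (remaining 9U)
S4 (12U) → rack 4 (remaining 8U)
S5 (12U) → rack 5 (remaining 8U)
S6 (11U) → rack 6 (remaining 9U)
S7 (11U) → rack 7 (remaining 9U)
S8 (12U) → rack 8 (remaining 8U)
S9 (12U) → rack 9 (remaining 8U)
S10 (12U) → rack 10 (remaining 8U)
S11 (12U) → rack 11 (remaining 8U)
S12 (11U) → rack 12 (remaining 9U)
12 racks × 20U = 240U; used 140U; unused 100U.

100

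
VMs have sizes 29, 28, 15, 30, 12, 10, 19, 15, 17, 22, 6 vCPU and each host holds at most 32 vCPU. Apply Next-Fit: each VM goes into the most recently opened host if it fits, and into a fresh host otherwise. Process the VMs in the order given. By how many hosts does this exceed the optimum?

Next-Fit: [29] [28] [15] [30] [12,10] [19] [15,17] [22,6] → 8 hosts.
Total size 203 vCPU; any packing needs at least ⌈203/32⌉ = 7 hosts.
An optimal packing achieves that bound: [30] [29] [28] [22,10] [19,12] [17,15] [15,6] → 7 hosts.
Excess: 8 − 7 = 1.

1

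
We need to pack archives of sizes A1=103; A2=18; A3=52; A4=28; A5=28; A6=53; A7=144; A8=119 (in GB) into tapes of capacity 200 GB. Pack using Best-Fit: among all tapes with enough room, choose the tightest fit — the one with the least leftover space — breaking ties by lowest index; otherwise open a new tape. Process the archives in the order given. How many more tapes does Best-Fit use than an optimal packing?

Best-Fit: [103,18,52] [28,28,53] [144] [119] → 4 tapes.
Total size 545 GB; any packing needs at least ⌈545/200⌉ = 3 tapes.
An optimal packing achieves that bound: [144,53] [119,52,28] [103,28,18] → 3 tapes.
Excess: 4 − 3 = 1.

1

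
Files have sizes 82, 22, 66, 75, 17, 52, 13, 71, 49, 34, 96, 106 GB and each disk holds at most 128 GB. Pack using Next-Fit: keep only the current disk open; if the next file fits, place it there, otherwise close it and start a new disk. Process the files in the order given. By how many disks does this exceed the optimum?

Next-Fit: [82,22] [66] [75,17] [52,13] [71,49] [34] [96] [106] → 8 disks.
Total size 683 GB; any packing needs at least ⌈683/128⌉ = 6 disks.
An optimal packing achieves that bound: [106,22] [96,17,13] [82,34] [75,52] [71,49] [66] → 6 disks.
Excess: 8 − 6 = 2.

2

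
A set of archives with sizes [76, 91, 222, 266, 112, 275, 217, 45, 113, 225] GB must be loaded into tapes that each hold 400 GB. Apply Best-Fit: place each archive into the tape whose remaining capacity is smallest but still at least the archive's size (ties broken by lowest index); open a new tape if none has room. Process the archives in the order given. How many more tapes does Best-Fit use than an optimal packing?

0

Best-Fit: [76,91,222] [266,112] [275,45] [217,113] [225] → 5 tapes.
Total size 1642 GB; any packing needs at least ⌈1642/400⌉ = 5 tapes.
So 5 is already optimal.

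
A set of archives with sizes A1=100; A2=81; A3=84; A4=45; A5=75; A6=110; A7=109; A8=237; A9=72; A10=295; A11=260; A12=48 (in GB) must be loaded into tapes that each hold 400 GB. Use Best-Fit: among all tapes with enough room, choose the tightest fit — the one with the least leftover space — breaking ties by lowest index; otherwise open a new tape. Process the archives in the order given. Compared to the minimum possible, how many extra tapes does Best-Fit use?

1

Best-Fit: [100,81,84,45,75] [110,109] [237,72,48] [295] [260] → 5 tapes.
Total size 1516 GB; any packing needs at least ⌈1516/400⌉ = 4 tapes.
An optimal packing achieves that bound: [295,100] [260,110] [237,109,48] [84,81,75,72,45] → 4 tapes.
Excess: 5 − 4 = 1.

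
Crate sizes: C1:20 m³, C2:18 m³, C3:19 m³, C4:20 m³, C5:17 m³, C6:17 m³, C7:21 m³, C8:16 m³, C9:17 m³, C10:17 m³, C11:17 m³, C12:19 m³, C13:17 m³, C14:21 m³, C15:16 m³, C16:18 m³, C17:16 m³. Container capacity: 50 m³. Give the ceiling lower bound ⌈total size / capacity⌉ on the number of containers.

7

Total size = 20 + 18 + 19 + 20 + 17 + 17 + 21 + 16 + 17 + 17 + 17 + 19 + 17 + 21 + 16 + 18 + 16 = 306 m³.
⌈306 / 50⌉ = 7.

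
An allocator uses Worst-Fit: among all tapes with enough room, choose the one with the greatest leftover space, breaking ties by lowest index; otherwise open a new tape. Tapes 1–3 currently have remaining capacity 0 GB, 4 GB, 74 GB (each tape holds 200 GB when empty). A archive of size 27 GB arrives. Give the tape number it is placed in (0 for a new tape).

Tapes with room: tape 3 (74 GB).
Most room is tape 3 with 74 GB free.

3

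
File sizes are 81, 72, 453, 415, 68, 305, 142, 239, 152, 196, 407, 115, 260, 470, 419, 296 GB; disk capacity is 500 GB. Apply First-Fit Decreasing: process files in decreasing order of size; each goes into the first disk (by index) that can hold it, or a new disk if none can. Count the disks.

9

Sorted descending: 470, 453, 419, 415, 407, 305, 296, 260, 239, 196, 152, 142, 115, 81, 72, 68.
470 GB → disk 1 (remaining 30 GB)
453 GB → disk 2 (remaining 47 GB)
419 GB → disk 3 (remaining 81 GB)
415 GB → disk 4 (remaining 85 GB)
407 GB → disk 5 (remaining 93 GB)
305 GB → disk 6 (remaining 195 GB)
296 GB → disk 7 (remaining 204 GB)
260 GB → disk 8 (remaining 240 GB)
239 GB → disk 8 (remaining 1 GB)
196 GB → disk 7 (remaining 8 GB)
152 GB → disk 6 (remaining 43 GB)
142 GB → disk 9 (remaining 358 GB)
115 GB → disk 9 (remaining 243 GB)
81 GB → disk 3 (remaining 0 GB)
72 GB → disk 4 (remaining 13 GB)
68 GB → disk 5 (remaining 25 GB)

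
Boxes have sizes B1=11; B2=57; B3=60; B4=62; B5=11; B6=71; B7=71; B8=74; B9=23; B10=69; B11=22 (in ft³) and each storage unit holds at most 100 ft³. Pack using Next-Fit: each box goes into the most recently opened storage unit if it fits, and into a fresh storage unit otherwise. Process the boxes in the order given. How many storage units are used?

Put B1 (11 ft³) in storage unit 1; 89 ft³ remain.
Put B2 (57 ft³) in storage unit 1; 32 ft³ remain.
Put B3 (60 ft³) in storage unit 2; 40 ft³ remain.
Put B4 (62 ft³) in storage unit 3; 38 ft³ remain.
Put B5 (11 ft³) in storage unit 3; 27 ft³ remain.
Put B6 (71 ft³) in storage unit 4; 29 ft³ remain.
Put B7 (71 ft³) in storage unit 5; 29 ft³ remain.
Put B8 (74 ft³) in storage unit 6; 26 ft³ remain.
Put B9 (23 ft³) in storage unit 6; 3 ft³ remain.
Put B10 (69 ft³) in storage unit 7; 31 ft³ remain.
Put B11 (22 ft³) in storage unit 7; 9 ft³ remain.

7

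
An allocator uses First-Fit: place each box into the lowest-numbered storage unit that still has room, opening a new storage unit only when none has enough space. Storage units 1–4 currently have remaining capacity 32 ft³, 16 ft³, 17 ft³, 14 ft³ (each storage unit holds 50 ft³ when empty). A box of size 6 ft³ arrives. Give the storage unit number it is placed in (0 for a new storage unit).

Storage units with room: storage unit 1 (32 ft³), storage unit 2 (16 ft³), storage unit 3 (17 ft³), storage unit 4 (14 ft³).
The first with room is storage unit 1.

1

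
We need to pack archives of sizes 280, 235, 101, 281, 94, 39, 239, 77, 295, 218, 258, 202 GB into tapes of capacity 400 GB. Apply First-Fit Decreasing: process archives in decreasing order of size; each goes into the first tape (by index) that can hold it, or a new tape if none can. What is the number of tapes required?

Sorted descending: 295, 281, 280, 258, 239, 235, 218, 202, 101, 94, 77, 39.
Put 295 GB in tape 1; 105 GB remain.
Put 281 GB in tape 2; 119 GB remain.
Put 280 GB in tape 3; 120 GB remain.
Put 258 GB in tape 4; 142 GB remain.
Put 239 GB in tape 5; 161 GB remain.
Put 235 GB in tape 6; 165 GB remain.
Put 218 GB in tape 7; 182 GB remain.
Put 202 GB in tape 8; 198 GB remain.
Put 101 GB in tape 1; 4 GB remain.
Put 94 GB in tape 2; 25 GB remain.
Put 77 GB in tape 3; 43 GB remain.
Put 39 GB in tape 3; 4 GB remain.
Final tapes: [295,101] [281,94] [280,77,39] [258] [239] [235] [218] [202].

8 tapes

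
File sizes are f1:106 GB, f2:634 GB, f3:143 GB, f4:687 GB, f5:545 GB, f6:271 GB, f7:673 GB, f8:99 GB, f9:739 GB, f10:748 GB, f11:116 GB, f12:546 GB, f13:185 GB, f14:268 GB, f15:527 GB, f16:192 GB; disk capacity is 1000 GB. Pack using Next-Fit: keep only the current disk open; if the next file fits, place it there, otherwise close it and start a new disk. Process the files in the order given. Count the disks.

Put f1 (106 GB) in disk 1; 894 GB remain.
Put f2 (634 GB) in disk 1; 260 GB remain.
Put f3 (143 GB) in disk 1; 117 GB remain.
Put f4 (687 GB) in disk 2; 313 GB remain.
Put f5 (545 GB) in disk 3; 455 GB remain.
Put f6 (271 GB) in disk 3; 184 GB remain.
Put f7 (673 GB) in disk 4; 327 GB remain.
Put f8 (99 GB) in disk 4; 228 GB remain.
Put f9 (739 GB) in disk 5; 261 GB remain.
Put f10 (748 GB) in disk 6; 252 GB remain.
Put f11 (116 GB) in disk 6; 136 GB remain.
Put f12 (546 GB) in disk 7; 454 GB remain.
Put f13 (185 GB) in disk 7; 269 GB remain.
Put f14 (268 GB) in disk 7; 1 GB remain.
Put f15 (527 GB) in disk 8; 473 GB remain.
Put f16 (192 GB) in disk 8; 281 GB remain.

8 disks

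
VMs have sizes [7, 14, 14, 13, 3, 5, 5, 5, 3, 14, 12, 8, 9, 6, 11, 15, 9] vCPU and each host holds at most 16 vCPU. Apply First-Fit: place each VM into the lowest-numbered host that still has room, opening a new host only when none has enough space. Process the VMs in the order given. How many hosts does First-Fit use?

12 hosts

7 vCPU → host 1 (remaining 9 vCPU)
14 vCPU → host 2 (remaining 2 vCPU)
14 vCPU → host 3 (remaining 2 vCPU)
13 vCPU → host 4 (remaining 3 vCPU)
3 vCPU → host 1 (remaining 6 vCPU)
5 vCPU → host 1 (remaining 1 vCPU)
5 vCPU → host 5 (remaining 11 vCPU)
5 vCPU → host 5 (remaining 6 vCPU)
3 vCPU → host 4 (remaining 0 vCPU)
14 vCPU → host 6 (remaining 2 vCPU)
12 vCPU → host 7 (remaining 4 vCPU)
8 vCPU → host 8 (remaining 8 vCPU)
9 vCPU → host 9 (remaining 7 vCPU)
6 vCPU → host 5 (remaining 0 vCPU)
11 vCPU → host 10 (remaining 5 vCPU)
15 vCPU → host 11 (remaining 1 vCPU)
9 vCPU → host 12 (remaining 7 vCPU)
Final hosts: [7,3,5] [14] [14] [13,3] [5,5,6] [14] [12] [8] [9] [11] [15] [9].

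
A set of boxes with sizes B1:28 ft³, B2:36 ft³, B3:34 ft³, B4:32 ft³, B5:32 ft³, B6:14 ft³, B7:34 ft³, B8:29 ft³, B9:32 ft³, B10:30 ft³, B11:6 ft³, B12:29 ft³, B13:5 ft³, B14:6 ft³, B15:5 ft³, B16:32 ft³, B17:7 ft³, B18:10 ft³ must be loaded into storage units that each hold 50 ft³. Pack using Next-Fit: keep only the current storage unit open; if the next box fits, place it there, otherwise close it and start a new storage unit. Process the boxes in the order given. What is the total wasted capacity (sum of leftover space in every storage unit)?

Put B1 (28 ft³) in storage unit 1; 22 ft³ remain.
Put B2 (36 ft³) in storage unit 2; 14 ft³ remain.
Put B3 (34 ft³) in storage unit 3; 16 ft³ remain.
Put B4 (32 ft³) in storage unit 4; 18 ft³ remain.
Put B5 (32 ft³) in storage unit 5; 18 ft³ remain.
Put B6 (14 ft³) in storage unit 5; 4 ft³ remain.
Put B7 (34 ft³) in storage unit 6; 16 ft³ remain.
Put B8 (29 ft³) in storage unit 7; 21 ft³ remain.
Put B9 (32 ft³) in storage unit 8; 18 ft³ remain.
Put B10 (30 ft³) in storage unit 9; 20 ft³ remain.
Put B11 (6 ft³) in storage unit 9; 14 ft³ remain.
Put B12 (29 ft³) in storage unit 10; 21 ft³ remain.
Put B13 (5 ft³) in storage unit 10; 16 ft³ remain.
Put B14 (6 ft³) in storage unit 10; 10 ft³ remain.
Put B15 (5 ft³) in storage unit 10; 5 ft³ remain.
Put B16 (32 ft³) in storage unit 11; 18 ft³ remain.
Put B17 (7 ft³) in storage unit 11; 11 ft³ remain.
Put B18 (10 ft³) in storage unit 11; 1 ft³ remain.
11 storage units × 50 ft³ = 550 ft³; used 401 ft³; unused 149 ft³.

149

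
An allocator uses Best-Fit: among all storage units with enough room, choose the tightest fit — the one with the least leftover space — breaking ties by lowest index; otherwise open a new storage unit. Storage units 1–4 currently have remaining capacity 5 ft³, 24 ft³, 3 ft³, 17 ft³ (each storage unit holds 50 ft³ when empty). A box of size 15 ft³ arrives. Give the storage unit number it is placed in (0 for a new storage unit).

4

Storage units with room: storage unit 2 (24 ft³), storage unit 4 (17 ft³).
Tightest fit is storage unit 4 with 17 ft³ free.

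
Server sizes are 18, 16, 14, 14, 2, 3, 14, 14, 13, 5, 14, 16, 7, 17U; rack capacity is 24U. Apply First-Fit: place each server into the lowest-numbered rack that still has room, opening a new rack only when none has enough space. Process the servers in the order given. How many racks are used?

10 racks

Put 18U in rack 1; 6U remain.
Put 16U in rack 2; 8U remain.
Put 14U in rack 3; 10U remain.
Put 14U in rack 4; 10U remain.
Put 2U in rack 1; 4U remain.
Put 3U in rack 1; 1U remain.
Put 14U in rack 5; 10U remain.
Put 14U in rack 6; 10U remain.
Put 13U in rack 7; 11U remain.
Put 5U in rack 2; 3U remain.
Put 14U in rack 8; 10U remain.
Put 16U in rack 9; 8U remain.
Put 7U in rack 3; 3U remain.
Put 17U in rack 10; 7U remain.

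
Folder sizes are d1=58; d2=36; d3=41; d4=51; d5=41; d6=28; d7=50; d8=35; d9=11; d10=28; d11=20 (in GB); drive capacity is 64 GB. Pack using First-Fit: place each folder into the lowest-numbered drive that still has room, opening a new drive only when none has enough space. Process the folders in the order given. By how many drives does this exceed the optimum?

0

First-Fit: [58] [36,28] [41,11] [51] [41,20] [50] [35,28] → 7 drives.
Total size 399 GB; any packing needs at least ⌈399/64⌉ = 7 drives.
So 7 is already optimal.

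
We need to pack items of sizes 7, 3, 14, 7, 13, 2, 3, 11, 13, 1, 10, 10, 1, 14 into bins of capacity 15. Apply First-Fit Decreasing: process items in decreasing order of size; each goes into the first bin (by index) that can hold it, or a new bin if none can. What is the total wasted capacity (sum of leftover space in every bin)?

Sorted descending: 14, 14, 13, 13, 11, 10, 10, 7, 7, 3, 3, 2, 1, 1.
bin 1: place 14, 1 left
bin 2: place 14, 1 left
bin 3: place 13, 2 left
bin 4: place 13, 2 left
bin 5: place 11, 4 left
bin 6: place 10, 5 left
bin 7: place 10, 5 left
bin 8: place 7, 8 left
bin 8: place 7, 1 left
bin 5: place 3, 1 left
bin 6: place 3, 2 left
bin 3: place 2, 0 left
bin 1: place 1, 0 left
bin 2: place 1, 0 left
8 bins × 15 = 120; used 109; unused 11.

11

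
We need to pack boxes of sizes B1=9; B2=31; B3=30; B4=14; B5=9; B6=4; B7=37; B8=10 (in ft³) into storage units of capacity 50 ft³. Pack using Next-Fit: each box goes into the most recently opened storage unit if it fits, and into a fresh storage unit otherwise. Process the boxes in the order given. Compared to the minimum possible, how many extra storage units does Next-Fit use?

1

Next-Fit: [9,31] [30,14] [9,4,37] [10] → 4 storage units.
Total size 144 ft³; any packing needs at least ⌈144/50⌉ = 3 storage units.
An optimal packing achieves that bound: [37,10] [31,14,4] [30,9,9] → 3 storage units.
Excess: 4 − 3 = 1.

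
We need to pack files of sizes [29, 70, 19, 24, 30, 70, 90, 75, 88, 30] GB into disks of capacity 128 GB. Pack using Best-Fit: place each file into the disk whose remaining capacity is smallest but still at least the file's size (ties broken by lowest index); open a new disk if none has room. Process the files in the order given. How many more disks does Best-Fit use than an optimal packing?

0

Best-Fit: [29,70,19] [24,30,70] [90,30] [75] [88] → 5 disks.
Total size 525 GB; any packing needs at least ⌈525/128⌉ = 5 disks.
So 5 is already optimal.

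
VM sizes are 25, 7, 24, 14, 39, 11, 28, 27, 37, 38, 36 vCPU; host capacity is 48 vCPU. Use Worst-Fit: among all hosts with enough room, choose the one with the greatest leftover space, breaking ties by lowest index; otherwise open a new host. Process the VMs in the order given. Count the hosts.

Put 25 vCPU in host 1; 23 vCPU remain.
Put 7 vCPU in host 1; 16 vCPU remain.
Put 24 vCPU in host 2; 24 vCPU remain.
Put 14 vCPU in host 2; 10 vCPU remain.
Put 39 vCPU in host 3; 9 vCPU remain.
Put 11 vCPU in host 1; 5 vCPU remain.
Put 28 vCPU in host 4; 20 vCPU remain.
Put 27 vCPU in host 5; 21 vCPU remain.
Put 37 vCPU in host 6; 11 vCPU remain.
Put 38 vCPU in host 7; 10 vCPU remain.
Put 36 vCPU in host 8; 12 vCPU remain.

8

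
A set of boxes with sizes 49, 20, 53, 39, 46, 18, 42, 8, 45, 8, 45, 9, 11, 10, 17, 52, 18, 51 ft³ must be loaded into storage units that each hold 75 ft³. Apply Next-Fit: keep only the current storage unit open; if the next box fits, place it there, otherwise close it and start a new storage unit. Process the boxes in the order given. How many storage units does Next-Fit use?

9 storage units

storage unit 1: place 49 ft³, 26 ft³ left
storage unit 1: place 20 ft³, 6 ft³ left
storage unit 2: place 53 ft³, 22 ft³ left
storage unit 3: place 39 ft³, 36 ft³ left
storage unit 4: place 46 ft³, 29 ft³ left
storage unit 4: place 18 ft³, 11 ft³ left
storage unit 5: place 42 ft³, 33 ft³ left
storage unit 5: place 8 ft³, 25 ft³ left
storage unit 6: place 45 ft³, 30 ft³ left
storage unit 6: place 8 ft³, 22 ft³ left
storage unit 7: place 45 ft³, 30 ft³ left
storage unit 7: place 9 ft³, 21 ft³ left
storage unit 7: place 11 ft³, 10 ft³ left
storage unit 7: place 10 ft³, 0 ft³ left
storage unit 8: place 17 ft³, 58 ft³ left
storage unit 8: place 52 ft³, 6 ft³ left
storage unit 9: place 18 ft³, 57 ft³ left
storage unit 9: place 51 ft³, 6 ft³ left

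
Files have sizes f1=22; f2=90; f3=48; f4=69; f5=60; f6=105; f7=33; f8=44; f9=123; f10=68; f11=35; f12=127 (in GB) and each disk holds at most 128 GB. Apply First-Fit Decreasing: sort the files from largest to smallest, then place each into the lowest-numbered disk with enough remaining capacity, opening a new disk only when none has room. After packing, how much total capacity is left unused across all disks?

72

Sorted descending: 127, 123, 105, 90, 69, 68, 60, 48, 44, 35, 33, 22.
disk 1: place 127 GB, 1 GB left
disk 2: place 123 GB, 5 GB left
disk 3: place 105 GB, 23 GB left
disk 4: place 90 GB, 38 GB left
disk 5: place 69 GB, 59 GB left
disk 6: place 68 GB, 60 GB left
disk 6: place 60 GB, 0 GB left
disk 5: place 48 GB, 11 GB left
disk 7: place 44 GB, 84 GB left
disk 4: place 35 GB, 3 GB left
disk 7: place 33 GB, 51 GB left
disk 3: place 22 GB, 1 GB left
7 disks × 128 GB = 896 GB; used 824 GB; unused 72 GB.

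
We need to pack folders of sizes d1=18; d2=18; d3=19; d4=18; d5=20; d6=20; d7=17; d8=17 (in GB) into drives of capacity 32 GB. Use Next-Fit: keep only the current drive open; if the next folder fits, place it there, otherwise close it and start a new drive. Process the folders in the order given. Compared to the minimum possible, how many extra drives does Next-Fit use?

Next-Fit: [18] [18] [19] [18] [20] [20] [17] [17] → 8 drives.
8 folders exceed 16 GB (half the capacity), and no two of those can share a drive, so at least 8 drives are needed.
So 8 is already optimal.

0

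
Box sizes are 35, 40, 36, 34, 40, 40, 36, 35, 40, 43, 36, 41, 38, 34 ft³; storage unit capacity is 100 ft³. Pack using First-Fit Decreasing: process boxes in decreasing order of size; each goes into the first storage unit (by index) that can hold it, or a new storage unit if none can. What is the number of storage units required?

7

Sorted descending: 43, 41, 40, 40, 40, 40, 38, 36, 36, 36, 35, 35, 34, 34.
storage unit 1: place 43 ft³, 57 ft³ left
storage unit 1: place 41 ft³, 16 ft³ left
storage unit 2: place 40 ft³, 60 ft³ left
storage unit 2: place 40 ft³, 20 ft³ left
storage unit 3: place 40 ft³, 60 ft³ left
storage unit 3: place 40 ft³, 20 ft³ left
storage unit 4: place 38 ft³, 62 ft³ left
storage unit 4: place 36 ft³, 26 ft³ left
storage unit 5: place 36 ft³, 64 ft³ left
storage unit 5: place 36 ft³, 28 ft³ left
storage unit 6: place 35 ft³, 65 ft³ left
storage unit 6: place 35 ft³, 30 ft³ left
storage unit 7: place 34 ft³, 66 ft³ left
storage unit 7: place 34 ft³, 32 ft³ left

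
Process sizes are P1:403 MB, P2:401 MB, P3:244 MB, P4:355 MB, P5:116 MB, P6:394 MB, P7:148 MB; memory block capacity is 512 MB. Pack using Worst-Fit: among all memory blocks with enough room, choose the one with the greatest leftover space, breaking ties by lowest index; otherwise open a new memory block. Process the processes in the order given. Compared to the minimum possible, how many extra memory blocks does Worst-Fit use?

Worst-Fit: [403] [401] [244,116] [355,148] [394] → 5 memory blocks.
Total size 2061 MB; any packing needs at least ⌈2061/512⌉ = 5 memory blocks.
So 5 is already optimal.

0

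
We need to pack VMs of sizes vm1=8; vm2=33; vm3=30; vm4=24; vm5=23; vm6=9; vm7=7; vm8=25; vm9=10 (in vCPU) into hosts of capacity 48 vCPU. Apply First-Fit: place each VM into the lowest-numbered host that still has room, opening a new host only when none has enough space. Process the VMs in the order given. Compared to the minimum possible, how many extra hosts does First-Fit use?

0

First-Fit: [8,33,7] [30,9] [24,23] [25,10] → 4 hosts.
Total size 169 vCPU; any packing needs at least ⌈169/48⌉ = 4 hosts.
So 4 is already optimal.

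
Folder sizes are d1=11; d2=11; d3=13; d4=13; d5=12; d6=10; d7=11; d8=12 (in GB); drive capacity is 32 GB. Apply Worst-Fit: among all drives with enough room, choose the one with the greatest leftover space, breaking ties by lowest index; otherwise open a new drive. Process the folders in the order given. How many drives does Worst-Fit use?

4

d1 (11 GB) → drive 1 (remaining 21 GB)
d2 (11 GB) → drive 1 (remaining 10 GB)
d3 (13 GB) → drive 2 (remaining 19 GB)
d4 (13 GB) → drive 2 (remaining 6 GB)
d5 (12 GB) → drive 3 (remaining 20 GB)
d6 (10 GB) → drive 3 (remaining 10 GB)
d7 (11 GB) → drive 4 (remaining 21 GB)
d8 (12 GB) → drive 4 (remaining 9 GB)
Final drives: [11,11] [13,13] [12,10] [11,12].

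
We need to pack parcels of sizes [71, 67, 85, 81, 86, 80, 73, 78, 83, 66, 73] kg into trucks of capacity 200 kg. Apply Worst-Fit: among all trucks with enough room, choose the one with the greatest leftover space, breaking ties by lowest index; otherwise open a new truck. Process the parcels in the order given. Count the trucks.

Put 71 kg in truck 1; 129 kg remain.
Put 67 kg in truck 1; 62 kg remain.
Put 85 kg in truck 2; 115 kg remain.
Put 81 kg in truck 2; 34 kg remain.
Put 86 kg in truck 3; 114 kg remain.
Put 80 kg in truck 3; 34 kg remain.
Put 73 kg in truck 4; 127 kg remain.
Put 78 kg in truck 4; 49 kg remain.
Put 83 kg in truck 5; 117 kg remain.
Put 66 kg in truck 5; 51 kg remain.
Put 73 kg in truck 6; 127 kg remain.

6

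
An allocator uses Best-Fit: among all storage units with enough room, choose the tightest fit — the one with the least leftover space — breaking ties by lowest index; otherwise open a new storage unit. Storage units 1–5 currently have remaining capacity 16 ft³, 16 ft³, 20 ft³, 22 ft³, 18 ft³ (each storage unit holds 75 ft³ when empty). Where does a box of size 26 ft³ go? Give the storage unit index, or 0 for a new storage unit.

No storage unit has ≥ 26 ft³ free, so a new storage unit is opened.

0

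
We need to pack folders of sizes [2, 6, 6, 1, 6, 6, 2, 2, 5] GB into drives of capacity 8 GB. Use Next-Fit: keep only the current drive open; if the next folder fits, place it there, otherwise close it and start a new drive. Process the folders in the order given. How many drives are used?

5 drives

2 GB → drive 1 (remaining 6 GB)
6 GB → drive 1 (remaining 0 GB)
6 GB → drive 2 (remaining 2 GB)
1 GB → drive 2 (remaining 1 GB)
6 GB → drive 3 (remaining 2 GB)
6 GB → drive 4 (remaining 2 GB)
2 GB → drive 4 (remaining 0 GB)
2 GB → drive 5 (remaining 6 GB)
5 GB → drive 5 (remaining 1 GB)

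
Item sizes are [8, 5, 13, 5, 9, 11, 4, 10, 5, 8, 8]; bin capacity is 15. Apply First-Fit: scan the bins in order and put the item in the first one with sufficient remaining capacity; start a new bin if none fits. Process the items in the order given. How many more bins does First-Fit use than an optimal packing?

0

First-Fit: [8,5] [13] [5,9] [11,4] [10,5] [8] [8] → 7 bins.
7 items exceed 7.5 (half the capacity), and no two of those can share a bin, so at least 7 bins are needed.
So 7 is already optimal.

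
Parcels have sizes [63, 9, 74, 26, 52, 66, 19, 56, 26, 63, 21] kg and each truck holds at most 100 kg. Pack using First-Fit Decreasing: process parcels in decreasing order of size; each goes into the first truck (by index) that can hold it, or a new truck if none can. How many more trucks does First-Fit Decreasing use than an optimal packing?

First-Fit Decreasing: [74,26] [66,26] [63,21,9] [63,19] [56] [52] → 6 trucks.
6 parcels exceed 50 kg (half the capacity), and no two of those can share a truck, so at least 6 trucks are needed.
So 6 is already optimal.

0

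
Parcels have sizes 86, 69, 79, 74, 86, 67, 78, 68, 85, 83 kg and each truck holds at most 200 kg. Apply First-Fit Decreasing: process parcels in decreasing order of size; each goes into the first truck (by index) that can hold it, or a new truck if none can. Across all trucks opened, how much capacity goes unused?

Sorted descending: 86, 86, 85, 83, 79, 78, 74, 69, 68, 67.
truck 1: place 86 kg, 114 kg left
truck 1: place 86 kg, 28 kg left
truck 2: place 85 kg, 115 kg left
truck 2: place 83 kg, 32 kg left
truck 3: place 79 kg, 121 kg left
truck 3: place 78 kg, 43 kg left
truck 4: place 74 kg, 126 kg left
truck 4: place 69 kg, 57 kg left
truck 5: place 68 kg, 132 kg left
truck 5: place 67 kg, 65 kg left
5 trucks × 200 kg = 1000 kg; used 775 kg; unused 225 kg.

225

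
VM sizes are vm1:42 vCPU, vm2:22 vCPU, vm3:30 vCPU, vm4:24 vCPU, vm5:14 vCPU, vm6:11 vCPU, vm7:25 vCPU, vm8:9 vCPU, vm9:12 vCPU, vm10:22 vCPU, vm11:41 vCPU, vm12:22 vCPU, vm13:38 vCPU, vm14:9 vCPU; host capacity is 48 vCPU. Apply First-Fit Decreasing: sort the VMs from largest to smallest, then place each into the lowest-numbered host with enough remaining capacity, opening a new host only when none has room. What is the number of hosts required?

8 hosts

Sorted descending: 42, 41, 38, 30, 25, 24, 22, 22, 22, 14, 12, 11, 9, 9.
42 vCPU → host 1 (remaining 6 vCPU)
41 vCPU → host 2 (remaining 7 vCPU)
38 vCPU → host 3 (remaining 10 vCPU)
30 vCPU → host 4 (remaining 18 vCPU)
25 vCPU → host 5 (remaining 23 vCPU)
24 vCPU → host 6 (remaining 24 vCPU)
22 vCPU → host 5 (remaining 1 vCPU)
22 vCPU → host 6 (remaining 2 vCPU)
22 vCPU → host 7 (remaining 26 vCPU)
14 vCPU → host 4 (remaining 4 vCPU)
12 vCPU → host 7 (remaining 14 vCPU)
11 vCPU → host 7 (remaining 3 vCPU)
9 vCPU → host 3 (remaining 1 vCPU)
9 vCPU → host 8 (remaining 39 vCPU)
Final hosts: [42] [41] [38,9] [30,14] [25,22] [24,22] [22,12,11] [9].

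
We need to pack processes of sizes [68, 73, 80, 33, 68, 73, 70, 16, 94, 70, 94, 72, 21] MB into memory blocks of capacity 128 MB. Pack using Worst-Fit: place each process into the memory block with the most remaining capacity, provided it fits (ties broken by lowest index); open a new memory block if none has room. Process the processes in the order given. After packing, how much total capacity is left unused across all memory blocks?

68 MB → memory block 1 (remaining 60 MB)
73 MB → memory block 2 (remaining 55 MB)
80 MB → memory block 3 (remaining 48 MB)
33 MB → memory block 1 (remaining 27 MB)
68 MB → memory block 4 (remaining 60 MB)
73 MB → memory block 5 (remaining 55 MB)
70 MB → memory block 6 (remaining 58 MB)
16 MB → memory block 4 (remaining 44 MB)
94 MB → memory block 7 (remaining 34 MB)
70 MB → memory block 8 (remaining 58 MB)
94 MB → memory block 9 (remaining 34 MB)
72 MB → memory block 10 (remaining 56 MB)
21 MB → memory block 6 (remaining 37 MB)
10 memory blocks × 128 MB = 1280 MB; used 832 MB; unused 448 MB.

448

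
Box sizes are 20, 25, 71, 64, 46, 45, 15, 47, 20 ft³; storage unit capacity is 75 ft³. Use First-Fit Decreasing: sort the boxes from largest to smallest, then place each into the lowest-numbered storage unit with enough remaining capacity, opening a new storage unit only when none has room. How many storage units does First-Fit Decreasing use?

6 storage units

Sorted descending: 71, 64, 47, 46, 45, 25, 20, 20, 15.
Put 71 ft³ in storage unit 1; 4 ft³ remain.
Put 64 ft³ in storage unit 2; 11 ft³ remain.
Put 47 ft³ in storage unit 3; 28 ft³ remain.
Put 46 ft³ in storage unit 4; 29 ft³ remain.
Put 45 ft³ in storage unit 5; 30 ft³ remain.
Put 25 ft³ in storage unit 3; 3 ft³ remain.
Put 20 ft³ in storage unit 4; 9 ft³ remain.
Put 20 ft³ in storage unit 5; 10 ft³ remain.
Put 15 ft³ in storage unit 6; 60 ft³ remain.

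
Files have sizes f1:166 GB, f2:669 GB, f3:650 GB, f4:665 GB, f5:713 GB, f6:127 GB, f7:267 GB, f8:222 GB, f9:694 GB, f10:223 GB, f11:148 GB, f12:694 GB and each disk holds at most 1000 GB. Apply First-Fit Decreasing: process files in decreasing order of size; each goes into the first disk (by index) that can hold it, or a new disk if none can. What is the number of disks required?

6 disks

Sorted descending: 713, 694, 694, 669, 665, 650, 267, 223, 222, 166, 148, 127.
713 GB → disk 1 (remaining 287 GB)
694 GB → disk 2 (remaining 306 GB)
694 GB → disk 3 (remaining 306 GB)
669 GB → disk 4 (remaining 331 GB)
665 GB → disk 5 (remaining 335 GB)
650 GB → disk 6 (remaining 350 GB)
267 GB → disk 1 (remaining 20 GB)
223 GB → disk 2 (remaining 83 GB)
222 GB → disk 3 (remaining 84 GB)
166 GB → disk 4 (remaining 165 GB)
148 GB → disk 4 (remaining 17 GB)
127 GB → disk 5 (remaining 208 GB)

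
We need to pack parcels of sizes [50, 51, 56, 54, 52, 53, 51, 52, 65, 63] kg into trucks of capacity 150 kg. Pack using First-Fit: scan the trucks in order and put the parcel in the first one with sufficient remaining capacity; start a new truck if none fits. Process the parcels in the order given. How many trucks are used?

5

Put 50 kg in truck 1; 100 kg remain.
Put 51 kg in truck 1; 49 kg remain.
Put 56 kg in truck 2; 94 kg remain.
Put 54 kg in truck 2; 40 kg remain.
Put 52 kg in truck 3; 98 kg remain.
Put 53 kg in truck 3; 45 kg remain.
Put 51 kg in truck 4; 99 kg remain.
Put 52 kg in truck 4; 47 kg remain.
Put 65 kg in truck 5; 85 kg remain.
Put 63 kg in truck 5; 22 kg remain.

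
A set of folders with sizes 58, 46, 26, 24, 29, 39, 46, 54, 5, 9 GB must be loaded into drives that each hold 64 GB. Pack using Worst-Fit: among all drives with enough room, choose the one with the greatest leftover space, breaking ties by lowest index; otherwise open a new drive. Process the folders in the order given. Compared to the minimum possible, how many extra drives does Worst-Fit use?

Worst-Fit: [58] [46] [26,24] [29,5,9] [39] [46] [54] → 7 drives.
Total size 336 GB; any packing needs at least ⌈336/64⌉ = 6 drives.
An optimal packing achieves that bound: [58,5] [54,9] [46] [46] [39,24] [29,26] → 6 drives.
Excess: 7 − 6 = 1.

1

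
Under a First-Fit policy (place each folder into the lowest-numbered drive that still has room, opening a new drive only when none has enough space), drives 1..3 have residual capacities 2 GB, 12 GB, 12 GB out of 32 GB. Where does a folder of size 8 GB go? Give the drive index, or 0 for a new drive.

2

Drives with room: drive 2 (12 GB), drive 3 (12 GB).
The first with room is drive 2.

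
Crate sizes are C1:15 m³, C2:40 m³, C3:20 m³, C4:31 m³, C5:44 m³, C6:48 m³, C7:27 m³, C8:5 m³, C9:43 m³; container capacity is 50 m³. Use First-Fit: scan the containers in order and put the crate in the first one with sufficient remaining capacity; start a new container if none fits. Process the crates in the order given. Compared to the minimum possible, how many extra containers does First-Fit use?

First-Fit: [15,20,5] [40] [31] [44] [48] [27] [43] → 7 containers.
Total size 273 m³; any packing needs at least ⌈273/50⌉ = 6 containers.
An optimal packing achieves that bound: [48] [44,5] [43] [40] [31,15] [27,20] → 6 containers.
Excess: 7 − 6 = 1.

1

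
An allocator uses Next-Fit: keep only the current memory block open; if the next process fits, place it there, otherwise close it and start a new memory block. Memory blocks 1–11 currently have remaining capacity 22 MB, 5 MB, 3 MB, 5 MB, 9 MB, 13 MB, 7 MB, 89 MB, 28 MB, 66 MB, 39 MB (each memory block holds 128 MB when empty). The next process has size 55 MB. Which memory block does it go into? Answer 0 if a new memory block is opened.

Next-Fit only looks at memory block 11, which has 39 MB free.
55 MB does not fit, so a new memory block is opened.

0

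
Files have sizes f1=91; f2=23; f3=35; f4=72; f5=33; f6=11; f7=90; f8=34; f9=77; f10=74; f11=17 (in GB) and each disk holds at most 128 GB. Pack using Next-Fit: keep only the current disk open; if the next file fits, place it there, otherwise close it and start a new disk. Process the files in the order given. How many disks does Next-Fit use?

disk 1: place f1 (91 GB), 37 GB left
disk 1: place f2 (23 GB), 14 GB left
disk 2: place f3 (35 GB), 93 GB left
disk 2: place f4 (72 GB), 21 GB left
disk 3: place f5 (33 GB), 95 GB left
disk 3: place f6 (11 GB), 84 GB left
disk 4: place f7 (90 GB), 38 GB left
disk 4: place f8 (34 GB), 4 GB left
disk 5: place f9 (77 GB), 51 GB left
disk 6: place f10 (74 GB), 54 GB left
disk 6: place f11 (17 GB), 37 GB left

6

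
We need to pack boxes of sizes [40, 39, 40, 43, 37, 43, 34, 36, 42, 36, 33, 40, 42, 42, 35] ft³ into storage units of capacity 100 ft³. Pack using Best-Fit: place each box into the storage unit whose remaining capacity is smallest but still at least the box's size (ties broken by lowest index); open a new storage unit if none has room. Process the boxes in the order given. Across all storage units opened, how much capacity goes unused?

218

Put 40 ft³ in storage unit 1; 60 ft³ remain.
Put 39 ft³ in storage unit 1; 21 ft³ remain.
Put 40 ft³ in storage unit 2; 60 ft³ remain.
Put 43 ft³ in storage unit 2; 17 ft³ remain.
Put 37 ft³ in storage unit 3; 63 ft³ remain.
Put 43 ft³ in storage unit 3; 20 ft³ remain.
Put 34 ft³ in storage unit 4; 66 ft³ remain.
Put 36 ft³ in storage unit 4; 30 ft³ remain.
Put 42 ft³ in storage unit 5; 58 ft³ remain.
Put 36 ft³ in storage unit 5; 22 ft³ remain.
Put 33 ft³ in storage unit 6; 67 ft³ remain.
Put 40 ft³ in storage unit 6; 27 ft³ remain.
Put 42 ft³ in storage unit 7; 58 ft³ remain.
Put 42 ft³ in storage unit 7; 16 ft³ remain.
Put 35 ft³ in storage unit 8; 65 ft³ remain.
8 storage units × 100 ft³ = 800 ft³; used 582 ft³; unused 218 ft³.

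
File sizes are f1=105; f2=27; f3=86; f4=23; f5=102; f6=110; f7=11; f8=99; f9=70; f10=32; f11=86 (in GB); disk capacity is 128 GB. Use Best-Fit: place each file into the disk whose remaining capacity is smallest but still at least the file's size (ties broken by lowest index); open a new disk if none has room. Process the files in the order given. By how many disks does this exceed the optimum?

0

Best-Fit: [105,23] [27,86,11] [102] [110] [99] [70,32] [86] → 7 disks.
7 files exceed 64 GB (half the capacity), and no two of those can share a disk, so at least 7 disks are needed.
So 7 is already optimal.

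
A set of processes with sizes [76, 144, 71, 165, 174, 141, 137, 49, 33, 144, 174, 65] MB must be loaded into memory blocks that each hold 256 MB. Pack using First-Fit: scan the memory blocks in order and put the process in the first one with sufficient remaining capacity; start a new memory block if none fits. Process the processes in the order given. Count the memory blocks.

Put 76 MB in memory block 1; 180 MB remain.
Put 144 MB in memory block 1; 36 MB remain.
Put 71 MB in memory block 2; 185 MB remain.
Put 165 MB in memory block 2; 20 MB remain.
Put 174 MB in memory block 3; 82 MB remain.
Put 141 MB in memory block 4; 115 MB remain.
Put 137 MB in memory block 5; 119 MB remain.
Put 49 MB in memory block 3; 33 MB remain.
Put 33 MB in memory block 1; 3 MB remain.
Put 144 MB in memory block 6; 112 MB remain.
Put 174 MB in memory block 7; 82 MB remain.
Put 65 MB in memory block 4; 50 MB remain.

7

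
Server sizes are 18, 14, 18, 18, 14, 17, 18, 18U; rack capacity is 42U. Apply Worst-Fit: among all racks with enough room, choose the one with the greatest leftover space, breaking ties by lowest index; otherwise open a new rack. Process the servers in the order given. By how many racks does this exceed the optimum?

Worst-Fit: [18,14] [18,18] [14,17] [18,18] → 4 racks.
Total size 135U; any packing needs at least ⌈135/42⌉ = 4 racks.
So 4 is already optimal.

0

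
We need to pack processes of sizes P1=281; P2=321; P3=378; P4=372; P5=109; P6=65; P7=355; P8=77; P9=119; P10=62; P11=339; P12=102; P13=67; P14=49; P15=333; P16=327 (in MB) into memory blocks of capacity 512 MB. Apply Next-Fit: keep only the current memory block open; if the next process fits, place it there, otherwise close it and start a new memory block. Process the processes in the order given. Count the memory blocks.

9

memory block 1: place P1 (281 MB), 231 MB left
memory block 2: place P2 (321 MB), 191 MB left
memory block 3: place P3 (378 MB), 134 MB left
memory block 4: place P4 (372 MB), 140 MB left
memory block 4: place P5 (109 MB), 31 MB left
memory block 5: place P6 (65 MB), 447 MB left
memory block 5: place P7 (355 MB), 92 MB left
memory block 5: place P8 (77 MB), 15 MB left
memory block 6: place P9 (119 MB), 393 MB left
memory block 6: place P10 (62 MB), 331 MB left
memory block 7: place P11 (339 MB), 173 MB left
memory block 7: place P12 (102 MB), 71 MB left
memory block 7: place P13 (67 MB), 4 MB left
memory block 8: place P14 (49 MB), 463 MB left
memory block 8: place P15 (333 MB), 130 MB left
memory block 9: place P16 (327 MB), 185 MB left
Final memory blocks: [281] [321] [378] [372,109] [65,355,77] [119,62] [339,102,67] [49,333] [327].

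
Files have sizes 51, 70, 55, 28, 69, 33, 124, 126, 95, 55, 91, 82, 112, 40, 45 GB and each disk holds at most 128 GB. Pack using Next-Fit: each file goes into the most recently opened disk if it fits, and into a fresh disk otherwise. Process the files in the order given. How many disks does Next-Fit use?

disk 1: place 51 GB, 77 GB left
disk 1: place 70 GB, 7 GB left
disk 2: place 55 GB, 73 GB left
disk 2: place 28 GB, 45 GB left
disk 3: place 69 GB, 59 GB left
disk 3: place 33 GB, 26 GB left
disk 4: place 124 GB, 4 GB left
disk 5: place 126 GB, 2 GB left
disk 6: place 95 GB, 33 GB left
disk 7: place 55 GB, 73 GB left
disk 8: place 91 GB, 37 GB left
disk 9: place 82 GB, 46 GB left
disk 10: place 112 GB, 16 GB left
disk 11: place 40 GB, 88 GB left
disk 11: place 45 GB, 43 GB left

11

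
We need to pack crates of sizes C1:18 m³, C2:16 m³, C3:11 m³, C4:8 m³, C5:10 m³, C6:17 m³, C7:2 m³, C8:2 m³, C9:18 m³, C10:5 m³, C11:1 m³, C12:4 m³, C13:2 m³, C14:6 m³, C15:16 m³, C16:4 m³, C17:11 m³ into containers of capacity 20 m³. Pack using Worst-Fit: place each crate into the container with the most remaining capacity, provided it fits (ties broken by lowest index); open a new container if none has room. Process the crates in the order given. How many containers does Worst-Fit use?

9

Put C1 (18 m³) in container 1; 2 m³ remain.
Put C2 (16 m³) in container 2; 4 m³ remain.
Put C3 (11 m³) in container 3; 9 m³ remain.
Put C4 (8 m³) in container 3; 1 m³ remain.
Put C5 (10 m³) in container 4; 10 m³ remain.
Put C6 (17 m³) in container 5; 3 m³ remain.
Put C7 (2 m³) in container 4; 8 m³ remain.
Put C8 (2 m³) in container 4; 6 m³ remain.
Put C9 (18 m³) in container 6; 2 m³ remain.
Put C10 (5 m³) in container 4; 1 m³ remain.
Put C11 (1 m³) in container 2; 3 m³ remain.
Put C12 (4 m³) in container 7; 16 m³ remain.
Put C13 (2 m³) in container 7; 14 m³ remain.
Put C14 (6 m³) in container 7; 8 m³ remain.
Put C15 (16 m³) in container 8; 4 m³ remain.
Put C16 (4 m³) in container 7; 4 m³ remain.
Put C17 (11 m³) in container 9; 9 m³ remain.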